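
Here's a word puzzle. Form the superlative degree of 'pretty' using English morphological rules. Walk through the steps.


Apply superlative formation (consonant + y: change y to i, add -est): 'pretty' -> 'prettiest'.

prettiest


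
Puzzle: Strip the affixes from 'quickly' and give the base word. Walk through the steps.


Remove suffix '-ly' from 'quickly' to get root 'quick'.

quick


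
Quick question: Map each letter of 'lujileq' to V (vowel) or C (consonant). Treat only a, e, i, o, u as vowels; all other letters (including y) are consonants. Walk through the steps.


Letter mapping: l = C, u = V, j = C, i = V, l = C, e = V, q = C.

CVCVCVC


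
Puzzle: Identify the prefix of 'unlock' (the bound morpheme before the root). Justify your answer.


The word 'unlock' = 'un' (prefix) + 'lock' (root). The prefix is 'un'.

un


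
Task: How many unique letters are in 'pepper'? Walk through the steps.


Unique letters in 'pepper': {e, p, r} = 3 distinct letters.

3


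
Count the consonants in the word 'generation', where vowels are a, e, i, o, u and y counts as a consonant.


Consonants in 'generation': g, n, r, t, n = 5 consonants.

5


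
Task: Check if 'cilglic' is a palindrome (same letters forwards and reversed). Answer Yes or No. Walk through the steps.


Forward: 'cilglic'
Reversed: 'cilglic'
They are identical.

Yes


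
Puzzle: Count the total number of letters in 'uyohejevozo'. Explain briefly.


Spell out 'uyohejevozo' and number each letter: u(1), y(2), o(3), h(4), e(5), j(6), e(7), v(8), o(9), z(10), o(11). Total: 11 letters.

11


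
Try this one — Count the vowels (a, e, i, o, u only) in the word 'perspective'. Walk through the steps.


Vowels in 'perspective': e, e, i, e = 4 vowels.

4


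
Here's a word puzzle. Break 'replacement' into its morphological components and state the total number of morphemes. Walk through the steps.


Step 1: Identify prefix: 're' (meaning: again)
Step 2: Identify root: 'place'
Step 3: Identify suffix(es): 'ment'
Decomposition: re- (prefix: again) + place (root) + -ment (suffix: action/result)
Total morphemes: 3

3 morphemes (re- (prefix: again) + place (root) + -ment (suffix: action/result))


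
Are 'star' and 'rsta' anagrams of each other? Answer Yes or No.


Sorted letters of 'star': 'arst'
Sorted letters of 'rsta': 'arst'
They match.

Yes


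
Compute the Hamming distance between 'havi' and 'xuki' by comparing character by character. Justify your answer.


Alignment:
Position 1: 'h' vs 'x' = DIFFER
Position 2: 'a' vs 'u' = DIFFER
Position 3: 'v' vs 'k' = DIFFER
Position 4: 'i' vs 'i' = match
Total differences: 3

3


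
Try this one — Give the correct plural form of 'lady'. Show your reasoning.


Apply rule: Change -y to -ies (consonant + y). 'lady' becomes 'ladies'.

ladies


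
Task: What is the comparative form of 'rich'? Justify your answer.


Apply comparative formation (add -er): 'rich' -> 'richer'.

richer


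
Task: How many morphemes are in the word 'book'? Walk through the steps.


Decomposition: book (free morpheme) = 1 morpheme(s)

1 morphemes


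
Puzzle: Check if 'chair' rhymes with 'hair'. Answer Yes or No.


Rime (stressed vowel + following sounds) of 'chair': -air = /ɛər/
Rime of 'hair': -air = /ɛər/
/ɛər/ and /ɛər/ are the same ending sound, so the words rhyme.

Yes


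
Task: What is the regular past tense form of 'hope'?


Apply rule: Add -d (word ends in -e). 'hope' becomes 'hoped'.

hoped


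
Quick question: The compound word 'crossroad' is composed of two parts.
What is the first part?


Split 'crossroad' into 'cross' + 'road'. The first part is 'cross'.

cross


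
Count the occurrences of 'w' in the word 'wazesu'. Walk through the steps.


Letter 'w' in 'wazesu': found at position(s) 1 = 1 occurrence(s).

1


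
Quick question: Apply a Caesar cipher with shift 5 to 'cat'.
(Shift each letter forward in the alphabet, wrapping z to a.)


Shift each letter by 5: c -> h, a -> f, t -> y. Result: 'hfy'.

hfy


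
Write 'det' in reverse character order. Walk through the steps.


Reverse 'det' character by character: 'ted'.

ted


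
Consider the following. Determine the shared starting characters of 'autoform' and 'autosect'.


Compare from the start: 4 characters match: 'auto'. Mismatch at position 5: 'f' vs 's'.

auto


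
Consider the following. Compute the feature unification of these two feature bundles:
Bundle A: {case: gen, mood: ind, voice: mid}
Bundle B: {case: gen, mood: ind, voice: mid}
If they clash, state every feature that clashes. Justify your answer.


Compare features:
case: A=gen vs B=gen -> unified: gen
mood: A=ind vs B=ind -> unified: ind
voice: A=mid vs B=mid -> unified: mid
No clashes found.

Unified: {case: gen, mood: ind, voice: mid}


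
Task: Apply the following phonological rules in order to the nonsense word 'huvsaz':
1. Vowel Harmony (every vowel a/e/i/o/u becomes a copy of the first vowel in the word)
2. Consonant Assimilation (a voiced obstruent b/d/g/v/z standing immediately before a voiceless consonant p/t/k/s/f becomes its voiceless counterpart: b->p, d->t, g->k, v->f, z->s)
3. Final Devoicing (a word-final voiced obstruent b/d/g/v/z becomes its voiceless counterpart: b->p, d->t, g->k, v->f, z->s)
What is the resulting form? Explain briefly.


Starting form: 'huvsaz'
Rule 1: Vowel Harmony: all vowels become 'u' (matching first vowel). 'huvsaz' -> 'huvsuz'
Rule 2: Consonant Assimilation: voiced obstruent before voiceless consonant becomes voiceless ('vs' -> 'fs'). 'huvsuz' -> 'hufsuz'
Rule 3: Final Devoicing: word-final voiced obstruent 'z' becomes voiceless 's'. 'hufsuz' -> 'hufsus'
Final form: 'hufsus'

hufsus


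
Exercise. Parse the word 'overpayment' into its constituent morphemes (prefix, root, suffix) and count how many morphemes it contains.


Step 1: Identify prefix: 'over' (meaning: excessively)
Step 2: Identify root: 'pay'
Step 3: Identify suffix(es): 'ment'
Decomposition: over- (prefix: excessively) + pay (root) + -ment (suffix: action/result)
Total morphemes: 3

3 morphemes (over- (prefix: excessively) + pay (root) + -ment (suffix: action/result))


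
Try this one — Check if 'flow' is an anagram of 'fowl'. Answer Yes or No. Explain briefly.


Sorted letters of 'flow': 'flow'
Sorted letters of 'fowl': 'flow'
They match.

Yes


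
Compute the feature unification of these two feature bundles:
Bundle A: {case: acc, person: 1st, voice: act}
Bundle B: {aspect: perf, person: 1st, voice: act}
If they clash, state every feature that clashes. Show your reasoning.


Compare features:
aspect: A=_ vs B=perf -> unified: perf
case: A=acc vs B=_ -> unified: acc
person: A=1st vs B=1st -> unified: 1st
voice: A=act vs B=act -> unified: act
No clashes found.

Unified: {aspect: perf, case: acc, person: 1st, voice: act}


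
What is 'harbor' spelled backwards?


Reverse 'harbor' character by character: 'robrah'.

robrah


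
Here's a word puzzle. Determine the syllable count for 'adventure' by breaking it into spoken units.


Break 'adventure' into syllables: ad-ven-ture -> ad | ven | ture = 3 syllables

3 syllables


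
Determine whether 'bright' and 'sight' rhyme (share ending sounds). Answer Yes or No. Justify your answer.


Rime (stressed vowel + following sounds) of 'bright': -ight = /aɪt/
Rime of 'sight': -ight = /aɪt/
/aɪt/ and /aɪt/ are the same ending sound, so the words rhyme.

Yes


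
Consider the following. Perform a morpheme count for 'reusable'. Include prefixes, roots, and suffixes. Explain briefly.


Decomposition: re- (prefix) + use (root) + -able (suffix) = 3 morpheme(s)

3 morphemes


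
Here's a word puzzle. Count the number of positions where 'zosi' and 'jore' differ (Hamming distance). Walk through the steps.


Alignment:
Position 1: 'z' vs 'j' = DIFFER
Position 2: 'o' vs 'o' = match
Position 3: 's' vs 'r' = DIFFER
Position 4: 'i' vs 'e' = DIFFER
Total differences: 3

3


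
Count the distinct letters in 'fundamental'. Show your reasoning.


Unique letters in 'fundamental': {a, d, e, f, l, m, n, t, u} = 9 distinct letters.

9


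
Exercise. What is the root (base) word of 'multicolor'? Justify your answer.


Remove prefix 'multi' from 'multicolor' to get root 'color'.

color


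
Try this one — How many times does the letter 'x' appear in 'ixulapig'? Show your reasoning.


Letter 'x' in 'ixulapig': found at position(s) 2 = 1 occurrence(s).

1


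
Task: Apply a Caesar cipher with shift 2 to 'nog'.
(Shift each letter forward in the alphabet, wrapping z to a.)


Shift each letter by 2: n -> p, o -> q, g -> i. Result: 'pqi'.

pqi


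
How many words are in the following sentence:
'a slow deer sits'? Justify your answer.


Split into words: a | slow | deer | sits = 4 words.

4


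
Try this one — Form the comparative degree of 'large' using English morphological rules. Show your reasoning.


Apply comparative formation (ends in e: add -r): 'large' -> 'larger'.

larger


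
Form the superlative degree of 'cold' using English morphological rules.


Apply superlative formation (add -est): 'cold' -> 'coldest'.

coldest


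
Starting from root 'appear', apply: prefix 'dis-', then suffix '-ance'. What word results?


Step 1: Add prefix 'dis-' to 'appear' = 'disappear'
Step 2: Add suffix '-ance' to 'disappear' = 'disappearance'

disappearance


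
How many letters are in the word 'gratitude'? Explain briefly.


Spell out 'gratitude' and number each letter: g(1), r(2), a(3), t(4), i(5), t(6), u(7), d(8), e(9). Total: 9 letters.

9


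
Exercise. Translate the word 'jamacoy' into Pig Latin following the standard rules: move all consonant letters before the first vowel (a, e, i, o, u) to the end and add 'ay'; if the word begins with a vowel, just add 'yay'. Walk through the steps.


'jamacoy': move consonant cluster 'j' to end and add 'ay': 'amacoyjay'.

amacoyjay


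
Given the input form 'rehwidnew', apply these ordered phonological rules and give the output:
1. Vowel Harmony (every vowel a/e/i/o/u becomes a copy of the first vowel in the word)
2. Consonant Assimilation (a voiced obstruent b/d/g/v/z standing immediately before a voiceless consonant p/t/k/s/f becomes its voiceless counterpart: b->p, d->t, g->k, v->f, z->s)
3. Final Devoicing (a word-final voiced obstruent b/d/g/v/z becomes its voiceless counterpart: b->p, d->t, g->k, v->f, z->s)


Starting form: 'rehwidnew'
Rule 1: Vowel Harmony: all vowels become 'e' (matching first vowel). 'rehwidnew' -> 'rehwednew'
Rule 2: Consonant Assimilation: no voiced obstruent (b/d/g/v/z) stands immediately before a voiceless consonant (p/t/k/s/f). No change.
Rule 3: Final Devoicing: final consonant 'w' is not one of the voiced obstruents b/d/g/v/z. No change.
Final form: 'rehwednew'

rehwednew


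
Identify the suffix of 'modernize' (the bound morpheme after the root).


The word 'modernize' = 'modern' (root) + '-ize' (suffix). The suffix is '-ize'.

ize


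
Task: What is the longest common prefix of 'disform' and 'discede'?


Compare from the start: 3 characters match: 'dis'. Mismatch at position 4: 'f' vs 'c'.

dis


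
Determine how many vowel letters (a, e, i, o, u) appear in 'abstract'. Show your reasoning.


Vowels in 'abstract': a, a = 2 vowels.

2


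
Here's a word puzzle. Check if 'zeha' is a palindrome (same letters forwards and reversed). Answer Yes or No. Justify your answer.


Forward: 'zeha'
Reversed: 'ahez'
They differ.

No


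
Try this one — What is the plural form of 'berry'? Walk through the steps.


Apply rule: Change -y to -ies (consonant + y). 'berry' becomes 'berries'.

berries


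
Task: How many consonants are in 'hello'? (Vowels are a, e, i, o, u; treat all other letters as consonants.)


Consonants in 'hello': h, l, l = 3 consonants.

3


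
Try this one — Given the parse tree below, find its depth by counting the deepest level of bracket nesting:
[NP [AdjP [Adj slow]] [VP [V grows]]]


Count bracket nesting levels:
'[' at pos 0: depth = 1
'[' at pos 4: depth = 2
'[' at pos 10: depth = 3
'[' at pos 22: depth = 2
'[' at pos 26: depth = 3
Maximum depth reached: 3

3


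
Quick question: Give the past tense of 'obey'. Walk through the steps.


Apply rule: Add -ed. 'obey' becomes 'obeyed'.

obeyed


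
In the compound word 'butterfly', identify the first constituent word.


Split 'butterfly' into 'butter' + 'fly'. The first part is 'butter'.

butter


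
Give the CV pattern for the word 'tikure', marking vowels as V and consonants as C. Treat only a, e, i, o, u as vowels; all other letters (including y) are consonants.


Letter mapping: t = C, i = V, k = C, u = V, r = C, e = V.

CVCVCV


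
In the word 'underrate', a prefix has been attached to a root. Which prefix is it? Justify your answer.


The word 'underrate' = 'under' (prefix) + 'rate' (root). The prefix is 'under'.

under


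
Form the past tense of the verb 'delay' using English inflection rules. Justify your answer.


Apply rule: Add -ed. 'delay' becomes 'delayed'.

delayed


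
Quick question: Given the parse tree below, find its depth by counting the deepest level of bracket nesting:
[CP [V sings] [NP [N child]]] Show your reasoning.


Count bracket nesting levels:
'[' at pos 0: depth = 1
'[' at pos 4: depth = 2
'[' at pos 14: depth = 2
'[' at pos 18: depth = 3
Maximum depth reached: 3

3


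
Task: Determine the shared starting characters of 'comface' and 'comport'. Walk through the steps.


Compare from the start: 3 characters match: 'com'. Mismatch at position 4: 'f' vs 'p'.

com


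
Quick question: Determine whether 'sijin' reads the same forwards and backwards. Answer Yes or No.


Forward: 'sijin'
Reversed: 'nijis'
They differ.

No


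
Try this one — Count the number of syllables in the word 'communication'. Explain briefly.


Break 'communication' into syllables: com-mu-ni-ca-tion -> com | mu | ni | ca | tion = 5 syllables

5 syllables


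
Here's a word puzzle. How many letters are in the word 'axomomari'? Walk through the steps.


Spell out 'axomomari' and number each letter: a(1), x(2), o(3), m(4), o(5), m(6), a(7), r(8), i(9). Total: 9 letters.

9


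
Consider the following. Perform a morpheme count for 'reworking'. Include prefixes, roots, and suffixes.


Decomposition: re- (prefix) + work (root) + -ing (suffix) = 3 morpheme(s)

3 morphemes


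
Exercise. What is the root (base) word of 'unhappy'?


Remove prefix 'un' from 'unhappy' to get root 'happy'.

happy


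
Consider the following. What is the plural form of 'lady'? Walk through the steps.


Apply rule: Change -y to -ies (consonant + y). 'lady' becomes 'ladies'.

ladies


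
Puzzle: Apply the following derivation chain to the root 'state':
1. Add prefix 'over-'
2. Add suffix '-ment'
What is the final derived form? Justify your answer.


Step 1: Add prefix 'over-' to 'state' = 'overstate'
Step 2: Add suffix '-ment' to 'overstate' = 'overstatement'

overstatement


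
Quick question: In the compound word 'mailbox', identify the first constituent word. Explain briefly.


Split 'mailbox' into 'mail' + 'box'. The first part is 'mail'.

mail


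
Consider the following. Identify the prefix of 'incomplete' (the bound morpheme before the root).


The word 'incomplete' = 'in' (prefix) + 'complete' (root). The prefix is 'in'.

in


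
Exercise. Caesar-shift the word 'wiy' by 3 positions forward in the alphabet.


Shift each letter by 3: w -> z, i -> l, y -> b. Result: 'zlb'.

zlb


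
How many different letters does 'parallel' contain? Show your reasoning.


Unique letters in 'parallel': {a, e, l, p, r} = 5 distinct letters.

5


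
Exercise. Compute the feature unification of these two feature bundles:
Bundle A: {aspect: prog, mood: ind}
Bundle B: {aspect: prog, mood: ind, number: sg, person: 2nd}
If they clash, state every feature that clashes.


Compare features:
aspect: A=prog vs B=prog -> unified: prog
mood: A=ind vs B=ind -> unified: ind
number: A=_ vs B=sg -> unified: sg
person: A=_ vs B=2nd -> unified: 2nd
No clashes found.

Unified: {aspect: prog, mood: ind, number: sg, person: 2nd}


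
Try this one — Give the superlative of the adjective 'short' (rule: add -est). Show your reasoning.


Apply superlative formation (add -est): 'short' -> 'shortest'.

shortest


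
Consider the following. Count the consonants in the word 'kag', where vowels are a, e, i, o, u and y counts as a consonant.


Consonants in 'kag': k, g = 2 consonants.

2


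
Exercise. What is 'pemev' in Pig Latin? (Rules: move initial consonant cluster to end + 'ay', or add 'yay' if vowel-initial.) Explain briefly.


'pemev': move consonant cluster 'p' to end and add 'ay': 'emevpay'.

emevpay


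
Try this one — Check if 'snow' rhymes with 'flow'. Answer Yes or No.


Rime (stressed vowel + following sounds) of 'snow': -ow = /oʊ/
Rime of 'flow': -ow = /oʊ/
/oʊ/ and /oʊ/ are the same ending sound, so the words rhyme.

Yes


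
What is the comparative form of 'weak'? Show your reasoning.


Apply comparative formation (add -er): 'weak' -> 'weaker'.

weaker


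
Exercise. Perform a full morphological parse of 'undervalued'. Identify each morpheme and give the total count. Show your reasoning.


Step 1: Identify prefix: 'under' (meaning: beneath/insufficient)
Step 2: Identify root: 'value'
Step 3: Identify suffix(es): 'ed'
Decomposition: under- (prefix: beneath/insufficient) + value (root) + -ed (suffix: past)
Total morphemes: 3

3 morphemes (under- (prefix: beneath/insufficient) + value (root) + -ed (suffix: past))


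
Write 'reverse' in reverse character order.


Reverse 'reverse' character by character: 'esrever'.

esrever


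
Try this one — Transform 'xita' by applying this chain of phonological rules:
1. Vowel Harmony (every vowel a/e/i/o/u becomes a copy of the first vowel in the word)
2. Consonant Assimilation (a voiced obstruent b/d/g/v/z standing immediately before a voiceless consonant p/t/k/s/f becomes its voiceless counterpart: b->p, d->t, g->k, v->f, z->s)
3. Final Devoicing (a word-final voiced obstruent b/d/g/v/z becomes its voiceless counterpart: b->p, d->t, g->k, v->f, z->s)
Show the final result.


Starting form: 'xita'
Rule 1: Vowel Harmony: all vowels become 'i' (matching first vowel). 'xita' -> 'xiti'
Rule 2: Consonant Assimilation: no voiced obstruent (b/d/g/v/z) stands immediately before a voiceless consonant (p/t/k/s/f). No change.
Rule 3: Final Devoicing: the word ends in the vowel 'i', not a consonant. No change.
Final form: 'xiti'

xiti


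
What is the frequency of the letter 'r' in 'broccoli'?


Letter 'r' in 'broccoli': found at position(s) 2 = 1 occurrence(s).

1


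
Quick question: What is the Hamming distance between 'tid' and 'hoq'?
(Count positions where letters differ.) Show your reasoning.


Alignment:
Position 1: 't' vs 'h' = DIFFER
Position 2: 'i' vs 'o' = DIFFER
Position 3: 'd' vs 'q' = DIFFER
Total differences: 3

3


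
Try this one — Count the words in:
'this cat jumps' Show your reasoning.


Split into words: this | cat | jumps = 3 words.

3


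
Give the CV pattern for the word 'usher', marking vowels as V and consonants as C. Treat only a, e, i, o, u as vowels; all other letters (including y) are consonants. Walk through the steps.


Letter mapping: u = V, s = C, h = C, e = V, r = C.

VCCVC


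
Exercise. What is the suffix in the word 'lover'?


The word 'lover' = 'love' (root) + '-er' (suffix). The suffix is '-er'.

er


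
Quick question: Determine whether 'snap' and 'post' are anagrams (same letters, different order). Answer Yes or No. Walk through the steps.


Sorted letters of 'snap': 'anps'
Sorted letters of 'post': 'opst'
They do not match.

No


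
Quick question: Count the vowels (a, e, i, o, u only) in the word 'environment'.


Vowels in 'environment': e, i, o, e = 4 vowels.

4


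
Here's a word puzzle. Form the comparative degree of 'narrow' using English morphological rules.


Apply comparative formation (add -er): 'narrow' -> 'narrower'.

narrower


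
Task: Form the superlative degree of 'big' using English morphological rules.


Apply superlative formation (double final consonant, add -est): 'big' -> 'biggest'.

biggest


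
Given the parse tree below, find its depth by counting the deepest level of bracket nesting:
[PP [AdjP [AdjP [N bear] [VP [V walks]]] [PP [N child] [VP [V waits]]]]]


Count bracket nesting levels:
'[' at pos 0: depth = 1
'[' at pos 4: depth = 2
'[' at pos 10: depth = 3
'[' at pos 16: depth = 4
'[' at pos 25: depth = 4
'[' at pos 29: depth = 5
'[' at pos 41: depth = 3
'[' at pos 45: depth = 4
'[' at pos 55: depth = 4
'[' at pos 59: depth = 5
Maximum depth reached: 5

5


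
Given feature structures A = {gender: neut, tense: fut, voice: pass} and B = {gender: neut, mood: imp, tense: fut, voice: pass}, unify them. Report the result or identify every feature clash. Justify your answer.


Compare features:
gender: A=neut vs B=neut -> unified: neut
mood: A=_ vs B=imp -> unified: imp
tense: A=fut vs B=fut -> unified: fut
voice: A=pass vs B=pass -> unified: pass
No clashes found.

Unified: {gender: neut, mood: imp, tense: fut, voice: pass}


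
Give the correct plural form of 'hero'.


Apply rule: Add -es (consonant + o). 'hero' becomes 'heroes'.

heroes


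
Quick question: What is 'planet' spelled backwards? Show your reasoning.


Reverse 'planet' character by character: 'tenalp'.

tenalp


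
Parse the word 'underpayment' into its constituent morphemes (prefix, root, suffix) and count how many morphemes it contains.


Step 1: Identify prefix: 'under' (meaning: beneath/insufficient)
Step 2: Identify root: 'pay'
Step 3: Identify suffix(es): 'ment'
Decomposition: under- (prefix: beneath/insufficient) + pay (root) + -ment (suffix: action/result)
Total morphemes: 3

3 morphemes (under- (prefix: beneath/insufficient) + pay (root) + -ment (suffix: action/result))


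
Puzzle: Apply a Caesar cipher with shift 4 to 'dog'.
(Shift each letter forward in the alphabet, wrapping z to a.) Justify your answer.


Shift each letter by 4: d -> h, o -> s, g -> k. Result: 'hsk'.

hsk


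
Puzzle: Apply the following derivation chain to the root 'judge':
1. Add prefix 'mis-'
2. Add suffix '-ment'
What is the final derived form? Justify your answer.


Step 1: Add prefix 'mis-' to 'judge' = 'misjudge'
Step 2: Add suffix '-ment' to 'misjudge' = 'misjudgment'

misjudgment


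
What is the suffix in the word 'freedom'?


The word 'freedom' = 'free' (root) + '-dom' (suffix). The suffix is '-dom'.

dom


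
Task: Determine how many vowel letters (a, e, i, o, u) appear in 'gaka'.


Vowels in 'gaka': a, a = 2 vowels.

2


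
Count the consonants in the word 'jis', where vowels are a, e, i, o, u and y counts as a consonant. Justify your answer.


Consonants in 'jis': j, s = 2 consonants.

2


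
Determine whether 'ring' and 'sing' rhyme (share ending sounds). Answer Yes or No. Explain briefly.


Rime (stressed vowel + following sounds) of 'ring': -ing = /ɪŋ/
Rime of 'sing': -ing = /ɪŋ/
/ɪŋ/ and /ɪŋ/ are the same ending sound, so the words rhyme.

Yes


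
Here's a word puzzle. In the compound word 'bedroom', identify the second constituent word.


Split 'bedroom' into 'bed' + 'room'. The second part is 'room'.

room


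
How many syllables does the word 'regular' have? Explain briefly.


Break 'regular' into syllables: reg-u-lar -> reg | u | lar = 3 syllables

3 syllables


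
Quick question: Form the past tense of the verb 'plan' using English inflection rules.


Apply rule: Double final consonant and add -ed. 'plan' becomes 'planned'.

planned


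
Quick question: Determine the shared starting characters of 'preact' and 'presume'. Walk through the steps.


Compare from the start: 3 characters match: 'pre'. Mismatch at position 4: 'a' vs 's'.

pre


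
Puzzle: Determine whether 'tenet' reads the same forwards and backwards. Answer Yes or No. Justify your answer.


Forward: 'tenet'
Reversed: 'tenet'
They are identical.

Yes


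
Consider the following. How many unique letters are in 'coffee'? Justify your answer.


Unique letters in 'coffee': {c, e, f, o} = 4 distinct letters.

4


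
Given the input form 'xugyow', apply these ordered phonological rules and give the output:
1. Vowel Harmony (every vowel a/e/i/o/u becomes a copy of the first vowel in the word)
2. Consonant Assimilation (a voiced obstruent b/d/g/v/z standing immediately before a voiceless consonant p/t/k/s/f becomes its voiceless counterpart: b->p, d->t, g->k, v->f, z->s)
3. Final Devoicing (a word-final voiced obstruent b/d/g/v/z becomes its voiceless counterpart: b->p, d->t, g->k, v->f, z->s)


Starting form: 'xugyow'
Rule 1: Vowel Harmony: all vowels become 'u' (matching first vowel). 'xugyow' -> 'xugyuw'
Rule 2: Consonant Assimilation: no voiced obstruent (b/d/g/v/z) stands immediately before a voiceless consonant (p/t/k/s/f). No change.
Rule 3: Final Devoicing: final consonant 'w' is not one of the voiced obstruents b/d/g/v/z. No change.
Final form: 'xugyuw'

xugyuw


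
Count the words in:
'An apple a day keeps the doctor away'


Split into words: An | apple | a | day | keeps | the | doctor | away = 8 words.

8


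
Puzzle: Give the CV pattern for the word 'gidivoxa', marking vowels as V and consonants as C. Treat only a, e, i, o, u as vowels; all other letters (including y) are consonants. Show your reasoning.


Letter mapping: g = C, i = V, d = C, i = V, v = C, o = V, x = C, a = V.

CVCVCVCV


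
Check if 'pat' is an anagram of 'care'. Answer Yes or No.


Sorted letters of 'pat': 'apt'
Sorted letters of 'care': 'acer'
They do not match.

No


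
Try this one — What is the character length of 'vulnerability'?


Spell out 'vulnerability' and number each letter: v(1), u(2), l(3), n(4), e(5), r(6), a(7), b(8), i(9), l(10), i(11), t(12), y(13). Total: 13 letters.

13


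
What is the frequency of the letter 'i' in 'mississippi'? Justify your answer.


Letter 'i' in 'mississippi': found at position(s) 2, 5, 8, 11 = 4 occurrence(s).

4


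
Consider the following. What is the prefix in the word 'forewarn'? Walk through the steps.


The word 'forewarn' = 'fore' (prefix) + 'warn' (root). The prefix is 'fore'.

fore


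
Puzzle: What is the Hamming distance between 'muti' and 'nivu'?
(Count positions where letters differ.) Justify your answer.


Alignment:
Position 1: 'm' vs 'n' = DIFFER
Position 2: 'u' vs 'i' = DIFFER
Position 3: 't' vs 'v' = DIFFER
Position 4: 'i' vs 'u' = DIFFER
Total differences: 4

4


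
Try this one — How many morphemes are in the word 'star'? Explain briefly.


Decomposition: star (free morpheme) = 1 morpheme(s)

1 morphemes


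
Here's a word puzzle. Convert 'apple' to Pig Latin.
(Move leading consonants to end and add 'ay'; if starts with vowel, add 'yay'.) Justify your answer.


'apple' starts with a vowel, so add 'yay': 'appleyay'.

appleyay


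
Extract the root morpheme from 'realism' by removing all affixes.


Remove suffix '-ism' from 'realism' to get root 'real'.

real


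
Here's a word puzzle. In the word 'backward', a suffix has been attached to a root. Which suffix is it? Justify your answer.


The word 'backward' = 'back' (root) + '-ward' (suffix). The suffix is '-ward'.

ward


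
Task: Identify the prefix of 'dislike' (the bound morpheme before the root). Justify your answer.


The word 'dislike' = 'dis' (prefix) + 'like' (root). The prefix is 'dis'.

dis


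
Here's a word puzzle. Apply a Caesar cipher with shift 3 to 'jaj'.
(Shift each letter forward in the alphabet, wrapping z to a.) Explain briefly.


Shift each letter by 3: j -> m, a -> d, j -> m. Result: 'mdm'.

mdm


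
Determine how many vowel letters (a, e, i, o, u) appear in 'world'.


Vowels in 'world': o = 1 vowels.

1


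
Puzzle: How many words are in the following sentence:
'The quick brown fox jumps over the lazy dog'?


Split into words: The | quick | brown | fox | jumps | over | the | lazy | dog = 9 words.

9


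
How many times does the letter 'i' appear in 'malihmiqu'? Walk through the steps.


Letter 'i' in 'malihmiqu': found at position(s) 4, 7 = 2 occurrence(s).

2


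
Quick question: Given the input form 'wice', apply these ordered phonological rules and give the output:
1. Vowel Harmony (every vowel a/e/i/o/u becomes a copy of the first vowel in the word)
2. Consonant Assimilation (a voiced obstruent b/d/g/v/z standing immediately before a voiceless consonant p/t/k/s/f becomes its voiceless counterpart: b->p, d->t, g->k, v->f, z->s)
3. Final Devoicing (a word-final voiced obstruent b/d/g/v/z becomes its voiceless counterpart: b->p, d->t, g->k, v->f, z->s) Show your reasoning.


Starting form: 'wice'
Rule 1: Vowel Harmony: all vowels become 'i' (matching first vowel). 'wice' -> 'wici'
Rule 2: Consonant Assimilation: no voiced obstruent (b/d/g/v/z) stands immediately before a voiceless consonant (p/t/k/s/f). No change.
Rule 3: Final Devoicing: the word ends in the vowel 'i', not a consonant. No change.
Final form: 'wici'

wici


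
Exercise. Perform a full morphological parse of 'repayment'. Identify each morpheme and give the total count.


Step 1: Identify prefix: 're' (meaning: again)
Step 2: Identify root: 'pay'
Step 3: Identify suffix(es): 'ment'
Decomposition: re- (prefix: again) + pay (root) + -ment (suffix: action/result)
Total morphemes: 3

3 morphemes (re- (prefix: again) + pay (root) + -ment (suffix: action/result))


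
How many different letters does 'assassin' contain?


Unique letters in 'assassin': {a, i, n, s} = 4 distinct letters.

4


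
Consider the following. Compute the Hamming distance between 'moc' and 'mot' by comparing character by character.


Alignment:
Position 1: 'm' vs 'm' = match
Position 2: 'o' vs 'o' = match
Position 3: 'c' vs 't' = DIFFER
Total differences: 1

1


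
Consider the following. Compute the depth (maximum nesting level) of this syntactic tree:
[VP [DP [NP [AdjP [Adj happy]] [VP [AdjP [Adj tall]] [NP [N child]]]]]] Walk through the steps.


Count bracket nesting levels:
'[' at pos 0: depth = 1
'[' at pos 4: depth = 2
'[' at pos 8: depth = 3
'[' at pos 12: depth = 4
'[' at pos 18: depth = 5
'[' at pos 31: depth = 4
'[' at pos 35: depth = 5
'[' at pos 41: depth = 6
'[' at pos 53: depth = 5
'[' at pos 57: depth = 6
Maximum depth reached: 6

6


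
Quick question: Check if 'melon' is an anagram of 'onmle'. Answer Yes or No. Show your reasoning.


Sorted letters of 'melon': 'elmno'
Sorted letters of 'onmle': 'elmno'
They match.

Yes


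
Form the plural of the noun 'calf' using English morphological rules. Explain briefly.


Apply rule: Change -f to -ves. 'calf' becomes 'calves'.

calves


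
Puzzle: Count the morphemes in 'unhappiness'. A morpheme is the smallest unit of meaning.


Decomposition: un- (prefix) + happy (root) + -ness (suffix) = 3 morpheme(s)

3 morphemes


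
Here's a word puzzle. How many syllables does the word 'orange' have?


Break 'orange' into syllables: or-ange -> or | ange = 2 syllables

2 syllables


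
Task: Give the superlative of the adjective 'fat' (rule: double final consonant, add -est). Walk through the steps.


Apply superlative formation (double final consonant, add -est): 'fat' -> 'fattest'.

fattest


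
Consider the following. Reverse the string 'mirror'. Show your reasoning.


Reverse 'mirror' character by character: 'rorrim'.

rorrim


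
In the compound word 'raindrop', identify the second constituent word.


Split 'raindrop' into 'rain' + 'drop'. The second part is 'drop'.

drop


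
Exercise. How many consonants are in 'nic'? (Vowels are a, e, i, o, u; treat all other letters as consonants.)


Consonants in 'nic': n, c = 2 consonants.

2


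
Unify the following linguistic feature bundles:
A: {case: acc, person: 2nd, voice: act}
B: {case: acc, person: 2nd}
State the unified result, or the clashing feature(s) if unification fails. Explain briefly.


Compare features:
case: A=acc vs B=acc -> unified: acc
person: A=2nd vs B=2nd -> unified: 2nd
voice: A=act vs B=_ -> unified: act
No clashes found.

Unified: {case: acc, person: 2nd, voice: act}


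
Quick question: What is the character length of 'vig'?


Spell out 'vig' and number each letter: v(1), i(2), g(3). Total: 3 letters.

3


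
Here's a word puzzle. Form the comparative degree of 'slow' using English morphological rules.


Apply comparative formation (add -er): 'slow' -> 'slower'.

slower


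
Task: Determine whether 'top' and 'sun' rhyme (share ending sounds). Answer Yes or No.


Rime (stressed vowel + following sounds) of 'top': -op = /ɒp/
Rime of 'sun': -un = /ʌn/
/ɒp/ and /ʌn/ are different ending sounds, so the words do not rhyme.

No


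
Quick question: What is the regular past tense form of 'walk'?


Apply rule: Add -ed. 'walk' becomes 'walked'.

walked


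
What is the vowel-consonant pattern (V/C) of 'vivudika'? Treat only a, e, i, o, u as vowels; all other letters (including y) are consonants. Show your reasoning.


Letter mapping: v = C, i = V, v = C, u = V, d = C, i = V, k = C, a = V.

CVCVCVCV


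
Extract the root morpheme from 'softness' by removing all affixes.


Remove suffix '-ness' from 'softness' to get root 'soft'.

soft


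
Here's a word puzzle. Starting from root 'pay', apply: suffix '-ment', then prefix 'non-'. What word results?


Step 1: Add suffix '-ment' to 'pay' = 'payment'
Step 2: Add prefix 'non-' to 'payment' = 'nonpayment'

nonpayment


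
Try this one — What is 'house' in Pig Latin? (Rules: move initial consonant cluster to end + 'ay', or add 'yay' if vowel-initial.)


'house': move consonant cluster 'h' to end and add 'ay': 'ousehay'.

ousehay


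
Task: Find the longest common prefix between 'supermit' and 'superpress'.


Compare from the start: 5 characters match: 'super'. Mismatch at position 6: 'm' vs 'p'.

super


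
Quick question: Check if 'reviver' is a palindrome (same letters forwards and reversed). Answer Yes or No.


Forward: 'reviver'
Reversed: 'reviver'
They are identical.

Yes


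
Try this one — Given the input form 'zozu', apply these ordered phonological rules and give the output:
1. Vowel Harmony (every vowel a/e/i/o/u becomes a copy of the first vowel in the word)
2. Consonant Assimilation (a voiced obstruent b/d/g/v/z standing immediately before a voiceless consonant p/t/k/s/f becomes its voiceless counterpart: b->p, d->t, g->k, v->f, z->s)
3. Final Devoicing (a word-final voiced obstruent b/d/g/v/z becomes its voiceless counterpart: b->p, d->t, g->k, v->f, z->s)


Starting form: 'zozu'
Rule 1: Vowel Harmony: all vowels become 'o' (matching first vowel). 'zozu' -> 'zozo'
Rule 2: Consonant Assimilation: no voiced obstruent (b/d/g/v/z) stands immediately before a voiceless consonant (p/t/k/s/f). No change.
Rule 3: Final Devoicing: the word ends in the vowel 'o', not a consonant. No change.
Final form: 'zozo'

zozo


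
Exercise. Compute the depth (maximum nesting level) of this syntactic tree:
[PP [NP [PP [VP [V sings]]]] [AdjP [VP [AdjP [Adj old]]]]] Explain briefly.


Count bracket nesting levels:
'[' at pos 0: depth = 1
'[' at pos 4: depth = 2
'[' at pos 8: depth = 3
'[' at pos 12: depth = 4
'[' at pos 16: depth = 5
'[' at pos 29: depth = 2
'[' at pos 35: depth = 3
'[' at pos 39: depth = 4
'[' at pos 45: depth = 5
Maximum depth reached: 5

5


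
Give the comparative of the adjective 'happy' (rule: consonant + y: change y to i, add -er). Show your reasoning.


Apply comparative formation (consonant + y: change y to i, add -er): 'happy' -> 'happier'.

happier


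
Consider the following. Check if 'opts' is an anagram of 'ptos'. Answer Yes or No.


Sorted letters of 'opts': 'opst'
Sorted letters of 'ptos': 'opst'
They match.

Yes


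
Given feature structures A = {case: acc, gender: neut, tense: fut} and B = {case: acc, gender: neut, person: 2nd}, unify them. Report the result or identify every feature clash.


Compare features:
case: A=acc vs B=acc -> unified: acc
gender: A=neut vs B=neut -> unified: neut
person: A=_ vs B=2nd -> unified: 2nd
tense: A=fut vs B=_ -> unified: fut
No clashes found.

Unified: {case: acc, gender: neut, person: 2nd, tense: fut}


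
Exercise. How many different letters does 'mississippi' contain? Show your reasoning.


Unique letters in 'mississippi': {i, m, p, s} = 4 distinct letters.

4


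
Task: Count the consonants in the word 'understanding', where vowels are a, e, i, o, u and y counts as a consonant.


Consonants in 'understanding': n, d, r, s, t, n, d, n, g = 9 consonants.

9


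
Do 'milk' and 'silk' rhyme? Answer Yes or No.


Rime (stressed vowel + following sounds) of 'milk': -ilk = /ɪlk/
Rime of 'silk': -ilk = /ɪlk/
/ɪlk/ and /ɪlk/ are the same ending sound, so the words rhyme.

Yes


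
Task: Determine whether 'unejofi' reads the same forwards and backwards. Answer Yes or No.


Forward: 'unejofi'
Reversed: 'ifojenu'
They differ.

No


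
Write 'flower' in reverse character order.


Reverse 'flower' character by character: 'rewolf'.

rewolf


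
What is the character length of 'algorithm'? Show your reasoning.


Spell out 'algorithm' and number each letter: a(1), l(2), g(3), o(4), r(5), i(6), t(7), h(8), m(9). Total: 9 letters.

9


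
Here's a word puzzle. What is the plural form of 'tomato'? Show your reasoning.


Apply rule: Add -es (consonant + o). 'tomato' becomes 'tomatoes'.

tomatoes


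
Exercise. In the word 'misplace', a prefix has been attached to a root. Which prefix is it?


The word 'misplace' = 'mis' (prefix) + 'place' (root). The prefix is 'mis'.

mis


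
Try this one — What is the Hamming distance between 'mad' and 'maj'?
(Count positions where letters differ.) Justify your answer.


Alignment:
Position 1: 'm' vs 'm' = match
Position 2: 'a' vs 'a' = match
Position 3: 'd' vs 'j' = DIFFER
Total differences: 1

1


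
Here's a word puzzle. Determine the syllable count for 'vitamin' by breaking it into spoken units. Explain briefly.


Break 'vitamin' into syllables: vi-ta-min -> vi | ta | min = 3 syllables

3 syllables


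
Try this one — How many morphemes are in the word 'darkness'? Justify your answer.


Decomposition: dark (root) + -ness (suffix) = 2 morpheme(s)

2 morphemes


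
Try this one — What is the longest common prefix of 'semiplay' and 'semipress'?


Compare from the start: 5 characters match: 'semip'. Mismatch at position 6: 'l' vs 'r'.

semip


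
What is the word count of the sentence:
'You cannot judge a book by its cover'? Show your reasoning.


Split into words: You | cannot | judge | a | book | by | its | cover = 8 words.

8


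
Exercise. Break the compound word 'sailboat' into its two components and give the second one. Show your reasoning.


Split 'sailboat' into 'sail' + 'boat'. The second part is 'boat'.

boat


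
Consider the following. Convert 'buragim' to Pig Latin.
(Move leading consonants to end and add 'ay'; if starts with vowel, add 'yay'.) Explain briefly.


'buragim': move consonant cluster 'b' to end and add 'ay': 'uragimbay'.

uragimbay


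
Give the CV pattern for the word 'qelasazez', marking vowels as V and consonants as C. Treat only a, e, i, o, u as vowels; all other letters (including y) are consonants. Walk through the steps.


Letter mapping: q = C, e = V, l = C, a = V, s = C, a = V, z = C, e = V, z = C.

CVCVCVCVC
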